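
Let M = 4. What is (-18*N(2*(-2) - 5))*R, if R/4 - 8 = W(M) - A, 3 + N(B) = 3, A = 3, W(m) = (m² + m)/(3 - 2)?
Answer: 0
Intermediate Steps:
W(m) = m + m² (W(m) = (m + m²)/1 = (m + m²)*1 = m + m²)
N(B) = 0 (N(B) = -3 + 3 = 0)
R = 100 (R = 32 + 4*(4*(1 + 4) - 1*3) = 32 + 4*(4*5 - 3) = 32 + 4*(20 - 3) = 32 + 4*17 = 32 + 68 = 100)
(-18*N(2*(-2) - 5))*R = -18*0*100 = 0*100 = 0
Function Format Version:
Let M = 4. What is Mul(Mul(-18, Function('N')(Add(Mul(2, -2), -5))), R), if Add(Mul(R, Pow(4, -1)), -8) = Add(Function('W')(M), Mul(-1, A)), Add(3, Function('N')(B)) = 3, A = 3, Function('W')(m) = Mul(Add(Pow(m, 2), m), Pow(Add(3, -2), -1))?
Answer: 0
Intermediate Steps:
Function('W')(m) = Add(m, Pow(m, 2)) (Function('W')(m) = Mul(Add(m, Pow(m, 2)), Pow(1, -1)) = Mul(Add(m, Pow(m, 2)), 1) = Add(m, Pow(m, 2)))
Function('N')(B) = 0 (Function('N')(B) = Add(-3, 3) = 0)
R = 100 (R = Add(32, Mul(4, Add(Mul(4, Add(1, 4)), Mul(-1, 3)))) = Add(32, Mul(4, Add(Mul(4, 5), -3))) = Add(32, Mul(4, Add(20, -3))) = Add(32, Mul(4, 17)) = Add(32, 68) = 100)
Mul(Mul(-18, Function('N')(Add(Mul(2, -2), -5))), R) = Mul(Mul(-18, 0), 100) = Mul(0, 100) = 0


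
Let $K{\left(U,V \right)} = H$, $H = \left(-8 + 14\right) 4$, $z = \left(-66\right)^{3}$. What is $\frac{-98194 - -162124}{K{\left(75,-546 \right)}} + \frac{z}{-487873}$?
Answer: $\frac{5199436799}{1951492} \approx 2664.3$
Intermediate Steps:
$z = -287496$
$H = 24$ ($H = 6 \cdot 4 = 24$)
$K{\left(U,V \right)} = 24$
$\frac{-98194 - -162124}{K{\left(75,-546 \right)}} + \frac{z}{-487873} = \frac{-98194 - -162124}{24} - \frac{287496}{-487873} = \left(-98194 + 162124\right) \frac{1}{24} - - \frac{287496}{487873} = 63930 \cdot \frac{1}{24} + \frac{287496}{487873} = \frac{10655}{4} + \frac{287496}{487873} = \frac{5199436799}{1951492}$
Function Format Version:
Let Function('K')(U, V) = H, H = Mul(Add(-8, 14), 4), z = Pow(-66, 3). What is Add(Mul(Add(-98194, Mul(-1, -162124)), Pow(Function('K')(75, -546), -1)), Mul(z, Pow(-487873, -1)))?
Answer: Rational(5199436799, 1951492) ≈ 2664.3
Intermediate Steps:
z = -287496
H = 24 (H = Mul(6, 4) = 24)
Function('K')(U, V) = 24
Add(Mul(Add(-98194, Mul(-1, -162124)), Pow(Function('K')(75, -546), -1)), Mul(z, Pow(-487873, -1))) = Add(Mul(Add(-98194, Mul(-1, -162124)), Pow(24, -1)), Mul(-287496, Pow(-487873, -1))) = Add(Mul(Add(-98194, 162124), Rational(1, 24)), Mul(-287496, Rational(-1, 487873))) = Add(Mul(63930, Rational(1, 24)), Rational(287496, 487873)) = Add(Rational(10655, 4), Rational(287496, 487873)) = Rational(5199436799, 1951492)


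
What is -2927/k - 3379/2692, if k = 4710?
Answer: -11897287/6339660 ≈ -1.8766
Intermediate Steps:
-2927/k - 3379/2692 = -2927/4710 - 3379/2692 = -11897287/6339660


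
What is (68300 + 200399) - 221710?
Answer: 46989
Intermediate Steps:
(68300 + 200399) - 221710 = 268699 - 221710 = 46989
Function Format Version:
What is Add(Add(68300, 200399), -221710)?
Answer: 46989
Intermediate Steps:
Add(Add(68300, 200399), -221710) = Add(268699, -221710) = 46989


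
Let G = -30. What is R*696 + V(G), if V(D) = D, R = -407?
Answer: -283302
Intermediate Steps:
R*696 + V(G) = -407*696 - 30 = -283272 - 30 = -283302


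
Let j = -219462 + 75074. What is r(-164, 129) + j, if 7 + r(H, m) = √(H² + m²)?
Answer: -144395 + √43537 ≈ -1.4419e+5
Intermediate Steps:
j = -144388
r(H, m) = -7 + √(H² + m²)
r(-164, 129) + j = (-7 + √((-164)² + 129²)) - 144388 = (-7 + √(26896 + 16641)) - 144388 = (-7 + √43537) - 144388 = -144395 + √43537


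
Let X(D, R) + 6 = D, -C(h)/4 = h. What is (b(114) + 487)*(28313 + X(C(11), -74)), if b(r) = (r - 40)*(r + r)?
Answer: 490617417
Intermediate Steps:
C(h) = -4*h
X(D, R) = -6 + D
b(r) = 2*r*(-40 + r) (b(r) = (-40 + r)*(2*r) = 2*r*(-40 + r))
(b(114) + 487)*(28313 + X(C(11), -74)) = (2*114*(-40 + 114) + 487)*(28313 + (-6 - 4*11)) = (2*114*74 + 487)*(28313 + (-6 - 44)) = (16872 + 487)*(28313 - 50) = 17359*28263 = 490617417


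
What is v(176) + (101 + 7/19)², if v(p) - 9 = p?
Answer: 3776261/361 ≈ 10461.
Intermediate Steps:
v(p) = 9 + p
v(176) + (101 + 7/19)² = (9 + 176) + (101 + 7/19)² = 185 + (101 + 7*(1/19))² = 185 + (101 + 7/19)² = 185 + (1926/19)² = 185 + 3709476/361 = 3776261/361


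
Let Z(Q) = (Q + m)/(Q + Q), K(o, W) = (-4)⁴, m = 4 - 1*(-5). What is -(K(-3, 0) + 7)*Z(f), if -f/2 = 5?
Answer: -263/20 ≈ -13.150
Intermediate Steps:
m = 9 (m = 4 + 5 = 9)
K(o, W) = 256
f = -10 (f = -2*5 = -10)
Z(Q) = (9 + Q)/(2*Q) (Z(Q) = (Q + 9)/(Q + Q) = (9 + Q)/((2*Q)) = (9 + Q)*(1/(2*Q)) = (9 + Q)/(2*Q))
-(K(-3, 0) + 7)*Z(f) = -(256 + 7)*(½)*(9 - 10)/(-10) = -263*(½)*(-⅒)*(-1) = -263/20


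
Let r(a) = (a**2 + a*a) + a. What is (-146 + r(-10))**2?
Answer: 1936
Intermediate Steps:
r(a) = a + 2*a**2 (r(a) = (a**2 + a**2) + a = 2*a**2 + a = a + 2*a**2)
(-146 + r(-10))**2 = (-146 - 10*(1 + 2*(-10)))**2 = (-146 - 10*(1 - 20))**2 = (-146 - 10*(-19))**2 = (-146 + 190)**2 = 44**2 = 1936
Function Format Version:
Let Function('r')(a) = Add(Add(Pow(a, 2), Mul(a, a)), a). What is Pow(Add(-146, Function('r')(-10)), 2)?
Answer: 1936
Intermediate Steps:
Function('r')(a) = Add(a, Mul(2, Pow(a, 2))) (Function('r')(a) = Add(Add(Pow(a, 2), Pow(a, 2)), a) = Add(Mul(2, Pow(a, 2)), a) = Add(a, Mul(2, Pow(a, 2))))
Pow(Add(-146, Function('r')(-10)), 2) = Pow(Add(-146, Mul(-10, Add(1, Mul(2, -10)))), 2) = Pow(Add(-146, Mul(-10, Add(1, -20))), 2) = Pow(Add(-146, Mul(-10, -19)), 2) = Pow(Add(-146, 190), 2) = Pow(44, 2) = 1936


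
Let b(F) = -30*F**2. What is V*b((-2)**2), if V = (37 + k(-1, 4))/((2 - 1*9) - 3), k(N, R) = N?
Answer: 1728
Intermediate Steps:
V = -18/5 (V = (37 - 1)/((2 - 1*9) - 3) = 36/((2 - 9) - 3) = 36/(-7 - 3) = 36/(-10) = 36*(-1/10) = -18/5 ≈ -3.6000)
V*b((-2)**2) = -(-108)*((-2)**2)**2 = -(-108)*4**2 = -(-108)*16 = -18/5*(-480) = 1728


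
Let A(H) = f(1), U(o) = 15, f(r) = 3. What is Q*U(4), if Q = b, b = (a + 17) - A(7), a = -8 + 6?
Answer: 180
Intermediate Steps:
a = -2
A(H) = 3
b = 12 (b = (-2 + 17) - 1*3 = 15 - 3 = 12)
Q = 12
Q*U(4) = 12*15 = 180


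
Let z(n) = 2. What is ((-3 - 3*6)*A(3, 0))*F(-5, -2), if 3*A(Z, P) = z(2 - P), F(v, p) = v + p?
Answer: 98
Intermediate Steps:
F(v, p) = p + v
A(Z, P) = ⅔ (A(Z, P) = (⅓)*2 = ⅔)
((-3 - 3*6)*A(3, 0))*F(-5, -2) = ((-3 - 3*6)*(⅔))*(-2 - 5) = ((-3 - 18)*(⅔))*(-7) = -21*⅔*(-7) = -14*(-7) = 98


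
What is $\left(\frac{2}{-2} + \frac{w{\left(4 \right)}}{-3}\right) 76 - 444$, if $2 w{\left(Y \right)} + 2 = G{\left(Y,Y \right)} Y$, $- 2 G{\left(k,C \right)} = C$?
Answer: $- \frac{1180}{3} \approx -393.33$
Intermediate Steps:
$G{\left(k,C \right)} = - \frac{C}{2}$
$w{\left(Y \right)} = -1 - \frac{Y^{2}}{4}$ ($w{\left(Y \right)} = -1 + \frac{- \frac{Y}{2} Y}{2} = -1 + \frac{\left(- \frac{1}{2}\right) Y^{2}}{2} = -1 - \frac{Y^{2}}{4}$)
$\left(\frac{2}{-2} + \frac{w{\left(4 \right)}}{-3}\right) 76 - 444 = \left(\frac{2}{-2} + \frac{-1 - \frac{4^{2}}{4}}{-3}\right) 76 - 444 = \left(2 \left(- \frac{1}{2}\right) + \left(-1 - 4\right) \left(- \frac{1}{3}\right)\right) 76 - 444 = \left(-1 + \left(-1 - 4\right) \left(- \frac{1}{3}\right)\right) 76 - 444 = \left(-1 - - \frac{5}{3}\right) 76 - 444 = \left(-1 + \frac{5}{3}\right) 76 - 444 = \frac{2}{3} \cdot 76 - 444 = \frac{152}{3} - 444 = - \frac{1180}{3}$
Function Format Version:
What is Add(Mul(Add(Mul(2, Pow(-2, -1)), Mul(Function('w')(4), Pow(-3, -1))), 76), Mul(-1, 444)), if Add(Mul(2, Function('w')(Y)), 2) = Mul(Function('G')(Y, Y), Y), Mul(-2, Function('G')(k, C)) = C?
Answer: Rational(-1180, 3) ≈ -393.33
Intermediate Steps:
Function('G')(k, C) = Mul(Rational(-1, 2), C)
Function('w')(Y) = Add(-1, Mul(Rational(-1, 4), Pow(Y, 2))) (Function('w')(Y) = Add(-1, Mul(Rational(1, 2), Mul(Mul(Rational(-1, 2), Y), Y))) = Add(-1, Mul(Rational(1, 2), Mul(Rational(-1, 2), Pow(Y, 2)))) = Add(-1, Mul(Rational(-1, 4), Pow(Y, 2))))
Add(Mul(Add(Mul(2, Pow(-2, -1)), Mul(Function('w')(4), Pow(-3, -1))), 76), Mul(-1, 444)) = Add(Mul(Add(Mul(2, Pow(-2, -1)), Mul(Add(-1, Mul(Rational(-1, 4), Pow(4, 2))), Pow(-3, -1))), 76), Mul(-1, 444)) = Add(Mul(Add(Mul(2, Rational(-1, 2)), Mul(Add(-1, Mul(Rational(-1, 4), 16)), Rational(-1, 3))), 76), -444) = Add(Mul(Add(-1, Mul(Add(-1, -4), Rational(-1, 3))), 76), -444) = Add(Mul(Add(-1, Mul(-5, Rational(-1, 3))), 76), -444) = Add(Mul(Add(-1, Rational(5, 3)), 76), -444) = Add(Mul(Rational(2, 3), 76), -444) = Add(Rational(152, 3), -444) = Rational(-1180, 3)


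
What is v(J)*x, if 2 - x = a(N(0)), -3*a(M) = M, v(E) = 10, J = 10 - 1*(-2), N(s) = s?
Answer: 20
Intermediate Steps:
J = 12 (J = 10 + 2 = 12)
a(M) = -M/3
x = 2 (x = 2 - (-1)*0/3 = 2 - 1*0 = 2 + 0 = 2)
v(J)*x = 10*2 = 20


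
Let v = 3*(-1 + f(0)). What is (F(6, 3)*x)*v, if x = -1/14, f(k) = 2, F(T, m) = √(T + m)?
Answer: -9/14 ≈ -0.64286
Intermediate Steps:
x = -1/14 (x = -1*1/14 = -1/14 ≈ -0.071429)
v = 3 (v = 3*(-1 + 2) = 3*1 = 3)
(F(6, 3)*x)*v = (√(6 + 3)*(-1/14))*3 = (√9*(-1/14))*3 = (3*(-1/14))*3 = -3/14*3 = -9/14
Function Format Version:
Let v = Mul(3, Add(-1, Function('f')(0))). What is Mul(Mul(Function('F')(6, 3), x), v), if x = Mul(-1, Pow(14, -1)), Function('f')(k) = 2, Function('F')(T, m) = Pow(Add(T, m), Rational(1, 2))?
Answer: Rational(-9, 14) ≈ -0.64286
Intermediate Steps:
x = Rational(-1, 14) (x = Mul(-1, Rational(1, 14)) = Rational(-1, 14) ≈ -0.071429)
v = 3 (v = Mul(3, Add(-1, 2)) = Mul(3, 1) = 3)
Mul(Mul(Function('F')(6, 3), x), v) = Mul(Mul(Pow(Add(6, 3), Rational(1, 2)), Rational(-1, 14)), 3) = Mul(Mul(Pow(9, Rational(1, 2)), Rational(-1, 14)), 3) = Mul(Mul(3, Rational(-1, 14)), 3) = Mul(Rational(-3, 14), 3) = Rational(-9, 14)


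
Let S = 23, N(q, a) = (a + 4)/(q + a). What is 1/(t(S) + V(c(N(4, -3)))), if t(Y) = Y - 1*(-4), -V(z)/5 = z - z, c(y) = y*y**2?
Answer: 1/27 ≈ 0.037037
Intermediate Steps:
N(q, a) = (4 + a)/(a + q)
c(y) = y**3
V(z) = 0 (V(z) = -5*(z - z) = -5*0 = 0)
t(Y) = 4 + Y (t(Y) = Y + 4 = 4 + Y)
1/(t(S) + V(c(N(4, -3)))) = 1/((4 + 23) + 0) = 1/(27 + 0) = 1/27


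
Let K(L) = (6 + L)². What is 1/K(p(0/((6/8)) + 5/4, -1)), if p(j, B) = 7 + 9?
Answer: 1/484 ≈ 0.0020661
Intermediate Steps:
p(j, B) = 16
1/K(p(0/((6/8)) + 5/4, -1)) = 1/((6 + 16)²) = 1/(22²) = 1/484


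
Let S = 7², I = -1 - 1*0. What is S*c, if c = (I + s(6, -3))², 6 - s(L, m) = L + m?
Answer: 196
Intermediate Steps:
I = -1 (I = -1 + 0 = -1)
s(L, m) = 6 - L - m (s(L, m) = 6 - (L + m) = 6 + (-L - m) = 6 - L - m)
c = 4 (c = (-1 + (6 - 1*6 - 1*(-3)))² = (-1 + (6 - 6 + 3))² = (-1 + 3)² = 2² = 4)
S = 49
S*c = 49*4 = 196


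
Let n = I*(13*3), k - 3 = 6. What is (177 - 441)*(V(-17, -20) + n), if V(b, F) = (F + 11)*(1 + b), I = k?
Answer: -130680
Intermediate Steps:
k = 9 (k = 3 + 6 = 9)
I = 9
n = 351 (n = 9*(13*3) = 9*39 = 351)
V(b, F) = (1 + b)*(11 + F) (V(b, F) = (11 + F)*(1 + b) = (1 + b)*(11 + F))
(177 - 441)*(V(-17, -20) + n) = (177 - 441)*((11 - 20 + 11*(-17) - 20*(-17)) + 351) = -264*((11 - 20 - 187 + 340) + 351) = -264*(144 + 351) = -264*495 = -130680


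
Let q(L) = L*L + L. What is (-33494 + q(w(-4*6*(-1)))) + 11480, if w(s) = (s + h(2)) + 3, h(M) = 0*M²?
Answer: -21258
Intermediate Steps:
h(M) = 0
w(s) = 3 + s (w(s) = (s + 0) + 3 = s + 3 = 3 + s)
q(L) = L + L² (q(L) = L² + L = L + L²)
(-33494 + q(w(-4*6*(-1)))) + 11480 = (-33494 + (3 - 4*6*(-1))*(1 + (3 - 4*6*(-1)))) + 11480 = (-33494 + (3 - 24*(-1))*(1 + (3 - 24*(-1)))) + 11480 = (-33494 + (3 + 24)*(1 + (3 + 24))) + 11480 = (-33494 + 27*(1 + 27)) + 11480 = (-33494 + 27*28) + 11480 = (-33494 + 756) + 11480 = -32738 + 11480 = -21258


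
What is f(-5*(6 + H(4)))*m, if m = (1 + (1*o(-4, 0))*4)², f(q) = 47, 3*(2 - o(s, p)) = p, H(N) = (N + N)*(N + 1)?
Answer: 3807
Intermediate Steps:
H(N) = 2*N*(1 + N) (H(N) = (2*N)*(1 + N) = 2*N*(1 + N))
o(s, p) = 2 - p/3
m = 81 (m = (1 + (1*(2 - ⅓*0))*4)² = (1 + (1*(2 + 0))*4)² = (1 + (1*2)*4)² = (1 + 2*4)² = (1 + 8)² = 9² = 81)
f(-5*(6 + H(4)))*m = 47*81 = 3807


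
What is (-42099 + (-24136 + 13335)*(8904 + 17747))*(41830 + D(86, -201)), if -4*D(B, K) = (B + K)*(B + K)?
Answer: -22181940578625/2 ≈ -1.1091e+13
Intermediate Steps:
D(B, K) = -(B + K)**2/4 (D(B, K) = -(B + K)*(B + K)/4 = -(B + K)**2/4)
(-42099 + (-24136 + 13335)*(8904 + 17747))*(41830 + D(86, -201)) = (-42099 + (-24136 + 13335)*(8904 + 17747))*(41830 - (86 - 201)**2/4) = (-42099 - 10801*26651)*(41830 - 1/4*(-115)**2) = (-42099 - 287857451)*(41830 - 1/4*13225) = -287899550*(41830 - 13225/4) = -287899550*154095/4 = -22181940578625/2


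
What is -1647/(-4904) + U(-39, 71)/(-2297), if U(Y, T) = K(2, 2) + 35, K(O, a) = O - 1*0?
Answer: 3601711/11264488 ≈ 0.31974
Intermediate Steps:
K(O, a) = O (K(O, a) = O + 0 = O)
U(Y, T) = 37 (U(Y, T) = 2 + 35 = 37)
-1647/(-4904) + U(-39, 71)/(-2297) = -1647/(-4904) + 37/(-2297) = -1647*(-1/4904) + 37*(-1/2297) = 1647/4904 - 37/2297 = 3601711/11264488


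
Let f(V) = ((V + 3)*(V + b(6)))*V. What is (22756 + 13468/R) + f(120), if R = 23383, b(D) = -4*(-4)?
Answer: 47470215896/23383 ≈ 2.0301e+6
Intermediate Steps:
b(D) = 16
f(V) = V*(3 + V)*(16 + V) (f(V) = ((V + 3)*(V + 16))*V = ((3 + V)*(16 + V))*V = V*(3 + V)*(16 + V))
(22756 + 13468/R) + f(120) = (22756 + 13468/23383) + 120*(48 + 120² + 19*120) = (22756 + 13468*(1/23383)) + 120*(48 + 14400 + 2280) = (22756 + 13468/23383) + 120*16728 = 532117016/23383 + 2007360 = 47470215896/23383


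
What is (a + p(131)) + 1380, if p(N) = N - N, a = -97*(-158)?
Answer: 16706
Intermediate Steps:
a = 15326
p(N) = 0
(a + p(131)) + 1380 = (15326 + 0) + 1380 = 15326 + 1380 = 16706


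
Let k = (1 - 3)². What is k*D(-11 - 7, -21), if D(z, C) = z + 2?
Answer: -64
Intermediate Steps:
D(z, C) = 2 + z
k = 4 (k = (-2)² = 4)
k*D(-11 - 7, -21) = 4*(2 + (-11 - 7)) = 4*(2 - 18) = 4*(-16) = -64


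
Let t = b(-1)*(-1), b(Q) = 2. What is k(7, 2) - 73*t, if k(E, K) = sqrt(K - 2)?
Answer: 146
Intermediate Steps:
t = -2 (t = 2*(-1) = -2)
k(E, K) = sqrt(-2 + K)
k(7, 2) - 73*t = sqrt(-2 + 2) - 73*(-2) = sqrt(0) + 146 = 0 + 146 = 146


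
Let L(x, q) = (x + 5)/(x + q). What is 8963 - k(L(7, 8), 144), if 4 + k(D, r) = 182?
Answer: 8785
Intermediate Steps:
L(x, q) = (5 + x)/(q + x)
k(D, r) = 178 (k(D, r) = -4 + 182 = 178)
8963 - k(L(7, 8), 144) = 8963 - 1*178 = 8963 - 178 = 8785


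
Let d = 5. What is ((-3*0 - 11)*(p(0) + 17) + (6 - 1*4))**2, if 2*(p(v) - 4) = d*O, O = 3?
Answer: 388129/4 ≈ 97032.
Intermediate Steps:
p(v) = 23/2 (p(v) = 4 + (5*3)/2 = 4 + (1/2)*15 = 4 + 15/2 = 23/2)
((-3*0 - 11)*(p(0) + 17) + (6 - 1*4))**2 = ((-3*0 - 11)*(23/2 + 17) + (6 - 1*4))**2 = ((0 - 11)*(57/2) + (6 - 4))**2 = (-11*57/2 + 2)**2 = (-627/2 + 2)**2 = (-623/2)**2 = 388129/4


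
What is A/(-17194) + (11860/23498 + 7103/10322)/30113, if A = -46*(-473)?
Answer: -39727767831518827/31395377500753058 ≈ -1.2654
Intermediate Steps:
A = 21758
A/(-17194) + (11860/23498 + 7103/10322)/30113 = 21758/(-17194) + (11860/23498 + 7103/10322)/30113 = 21758*(-1/17194) + (11860*(1/23498) + 7103*(1/10322))*(1/30113) = -10879/8597 + (5930/11749 + 7103/10322)*(1/30113) = -10879/8597 + (144662607/121273178)*(1/30113) = -10879/8597 + 144662607/3651899209114 = -39727767831518827/31395377500753058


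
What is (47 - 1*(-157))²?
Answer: 41616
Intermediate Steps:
(47 - 1*(-157))² = (47 + 157)² = 204² = 41616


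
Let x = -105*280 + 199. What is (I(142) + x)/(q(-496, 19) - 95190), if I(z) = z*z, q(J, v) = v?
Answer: 9037/95171 ≈ 0.094955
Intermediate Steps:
I(z) = z²
x = -29201 (x = -29400 + 199 = -29201)
(I(142) + x)/(q(-496, 19) - 95190) = (142² - 29201)/(19 - 95190) = (20164 - 29201)/(-95171) = -9037*(-1/95171) = 9037/95171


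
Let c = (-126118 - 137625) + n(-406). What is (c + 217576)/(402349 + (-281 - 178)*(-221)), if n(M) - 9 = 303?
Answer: -45855/503788 ≈ -0.091020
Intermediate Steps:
n(M) = 312 (n(M) = 9 + 303 = 312)
c = -263431 (c = (-126118 - 137625) + 312 = -263743 + 312 = -263431)
(c + 217576)/(402349 + (-281 - 178)*(-221)) = (-263431 + 217576)/(402349 + (-281 - 178)*(-221)) = -45855/(402349 - 459*(-221)) = -45855/(402349 + 101439) = -45855/503788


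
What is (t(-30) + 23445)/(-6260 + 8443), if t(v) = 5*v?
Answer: 23295/2183 ≈ 10.671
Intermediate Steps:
(t(-30) + 23445)/(-6260 + 8443) = (5*(-30) + 23445)/(-6260 + 8443) = (-150 + 23445)/2183 = 23295*(1/2183) = 23295/2183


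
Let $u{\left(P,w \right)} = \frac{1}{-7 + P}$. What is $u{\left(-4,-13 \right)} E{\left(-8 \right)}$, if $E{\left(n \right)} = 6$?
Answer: $- \frac{6}{11} \approx -0.54545$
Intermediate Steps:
$u{\left(-4,-13 \right)} E{\left(-8 \right)} = \frac{1}{-7 - 4} \cdot 6 = \frac{1}{-11} \cdot 6 = \left(- \frac{1}{11}\right) 6 = - \frac{6}{11}$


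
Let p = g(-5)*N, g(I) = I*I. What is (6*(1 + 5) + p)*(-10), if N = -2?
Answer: 140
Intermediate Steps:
g(I) = I**2
p = -50 (p = (-5)**2*(-2) = 25*(-2) = -50)
(6*(1 + 5) + p)*(-10) = (6*(1 + 5) - 50)*(-10) = (6*6 - 50)*(-10) = (36 - 50)*(-10) = -14*(-10) = 140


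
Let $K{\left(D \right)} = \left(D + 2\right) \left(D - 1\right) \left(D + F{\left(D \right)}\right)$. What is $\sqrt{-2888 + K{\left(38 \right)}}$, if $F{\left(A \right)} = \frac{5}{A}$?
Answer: $\frac{2 \sqrt{4832593}}{19} \approx 231.4$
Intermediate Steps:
$K{\left(D \right)} = \left(-1 + D\right) \left(2 + D\right) \left(D + \frac{5}{D}\right)$ ($K{\left(D \right)} = \left(D + 2\right) \left(D - 1\right) \left(D + \frac{5}{D}\right) = \left(2 + D\right) \left(-1 + D\right) \left(D + \frac{5}{D}\right) = \left(-1 + D\right) \left(2 + D\right) \left(D + \frac{5}{D}\right)$)
$\sqrt{-2888 + K{\left(38 \right)}} = \sqrt{-2888 + \left(5 + 38^{2} + 38^{3} - \frac{10}{38} + 3 \cdot 38\right)} = \sqrt{-2888 + \left(5 + 1444 + 54872 - \frac{5}{19} + 114\right)} = \sqrt{-2888 + \frac{1072260}{19}} = \sqrt{\frac{1017388}{19}} = \frac{2 \sqrt{4832593}}{19}$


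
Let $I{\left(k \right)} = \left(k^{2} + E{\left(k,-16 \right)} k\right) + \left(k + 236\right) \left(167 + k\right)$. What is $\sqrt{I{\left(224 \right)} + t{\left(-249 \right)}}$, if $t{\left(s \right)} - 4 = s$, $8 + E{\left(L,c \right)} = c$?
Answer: $3 \sqrt{24935} \approx 473.72$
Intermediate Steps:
$E{\left(L,c \right)} = -8 + c$
$I{\left(k \right)} = k^{2} - 24 k + \left(167 + k\right) \left(236 + k\right)$ ($I{\left(k \right)} = \left(k^{2} + \left(-8 - 16\right) k\right) + \left(k + 236\right) \left(167 + k\right) = \left(k^{2} - 24 k\right) + \left(236 + k\right) \left(167 + k\right) = \left(k^{2} - 24 k\right) + \left(167 + k\right) \left(236 + k\right) = k^{2} - 24 k + \left(167 + k\right) \left(236 + k\right)$)
$t{\left(s \right)} = 4 + s$
$\sqrt{I{\left(224 \right)} + t{\left(-249 \right)}} = \sqrt{\left(39412 + 2 \cdot 224^{2} + 379 \cdot 224\right) + \left(4 - 249\right)} = \sqrt{\left(39412 + 2 \cdot 50176 + 84896\right) - 245} = \sqrt{\left(39412 + 100352 + 84896\right) - 245} = \sqrt{224660 - 245} = \sqrt{224415} = 3 \sqrt{24935}$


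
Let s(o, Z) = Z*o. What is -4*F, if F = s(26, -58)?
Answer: 6032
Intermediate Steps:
F = -1508 (F = -58*26 = -1508)
-4*F = -4*(-1508) = 6032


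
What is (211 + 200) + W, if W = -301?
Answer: 110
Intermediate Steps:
(211 + 200) + W = (211 + 200) - 301 = 411 - 301 = 110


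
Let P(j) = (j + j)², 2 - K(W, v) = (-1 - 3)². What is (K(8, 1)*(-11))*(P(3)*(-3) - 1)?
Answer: -16786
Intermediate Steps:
K(W, v) = -14 (K(W, v) = 2 - (-1 - 3)² = 2 - 1*(-4)² = 2 - 1*16 = 2 - 16 = -14)
P(j) = 4*j² (P(j) = (2*j)² = 4*j²)
(K(8, 1)*(-11))*(P(3)*(-3) - 1) = (-14*(-11))*((4*3²)*(-3) - 1) = 154*((4*9)*(-3) - 1) = 154*(36*(-3) - 1) = 154*(-108 - 1) = 154*(-109) = -16786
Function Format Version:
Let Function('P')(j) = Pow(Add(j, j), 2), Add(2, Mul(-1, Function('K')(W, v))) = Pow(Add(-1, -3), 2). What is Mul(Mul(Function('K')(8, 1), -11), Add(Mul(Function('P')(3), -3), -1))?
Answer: -16786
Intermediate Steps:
Function('K')(W, v) = -14 (Function('K')(W, v) = Add(2, Mul(-1, Pow(Add(-1, -3), 2))) = Add(2, Mul(-1, Pow(-4, 2))) = Add(2, Mul(-1, 16)) = Add(2, -16) = -14)
Function('P')(j) = Mul(4, Pow(j, 2)) (Function('P')(j) = Pow(Mul(2, j), 2) = Mul(4, Pow(j, 2)))
Mul(Mul(Function('K')(8, 1), -11), Add(Mul(Function('P')(3), -3), -1)) = Mul(Mul(-14, -11), Add(Mul(Mul(4, Pow(3, 2)), -3), -1)) = Mul(154, Add(Mul(Mul(4, 9), -3), -1)) = Mul(154, Add(Mul(36, -3), -1)) = Mul(154, Add(-108, -1)) = Mul(154, -109) = -16786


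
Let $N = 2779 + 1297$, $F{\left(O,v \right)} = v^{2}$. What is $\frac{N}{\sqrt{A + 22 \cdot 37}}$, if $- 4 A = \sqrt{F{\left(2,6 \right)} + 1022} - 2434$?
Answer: $\frac{8152}{\sqrt{5690 - 23 \sqrt{2}}} \approx 108.38$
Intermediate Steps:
$N = 4076$
$A = \frac{1217}{2} - \frac{23 \sqrt{2}}{4}$ ($A = - \frac{\sqrt{6^{2} + 1022} - 2434}{4} = - \frac{\sqrt{36 + 1022} - 2434}{4} = - \frac{\sqrt{1058} - 2434}{4} = - \frac{23 \sqrt{2} - 2434}{4} = - \frac{-2434 + 23 \sqrt{2}}{4} = \frac{1217}{2} - \frac{23 \sqrt{2}}{4} \approx 600.37$)
$\frac{N}{\sqrt{A + 22 \cdot 37}} = \frac{4076}{\sqrt{\left(\frac{1217}{2} - \frac{23 \sqrt{2}}{4}\right) + 22 \cdot 37}} = \frac{4076}{\sqrt{\left(\frac{1217}{2} - \frac{23 \sqrt{2}}{4}\right) + 814}} = \frac{4076}{\sqrt{\frac{2845}{2} - \frac{23 \sqrt{2}}{4}}}$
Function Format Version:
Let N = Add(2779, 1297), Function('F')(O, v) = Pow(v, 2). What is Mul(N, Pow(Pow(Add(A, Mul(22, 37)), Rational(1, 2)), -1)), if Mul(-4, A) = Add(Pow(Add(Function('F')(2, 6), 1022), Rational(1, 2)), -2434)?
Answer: Mul(8152, Pow(Add(5690, Mul(-23, Pow(2, Rational(1, 2)))), Rational(-1, 2))) ≈ 108.38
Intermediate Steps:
N = 4076
A = Add(Rational(1217, 2), Mul(Rational(-23, 4), Pow(2, Rational(1, 2)))) (A = Mul(Rational(-1, 4), Add(Pow(Add(Pow(6, 2), 1022), Rational(1, 2)), -2434)) = Mul(Rational(-1, 4), Add(Pow(Add(36, 1022), Rational(1, 2)), -2434)) = Mul(Rational(-1, 4), Add(Pow(1058, Rational(1, 2)), -2434)) = Mul(Rational(-1, 4), Add(Mul(23, Pow(2, Rational(1, 2))), -2434)) = Mul(Rational(-1, 4), Add(-2434, Mul(23, Pow(2, Rational(1, 2))))) = Add(Rational(1217, 2), Mul(Rational(-23, 4), Pow(2, Rational(1, 2)))) ≈ 600.37)
Mul(N, Pow(Pow(Add(A, Mul(22, 37)), Rational(1, 2)), -1)) = Mul(4076, Pow(Pow(Add(Add(Rational(1217, 2), Mul(Rational(-23, 4), Pow(2, Rational(1, 2)))), Mul(22, 37)), Rational(1, 2)), -1)) = Mul(4076, Pow(Pow(Add(Add(Rational(1217, 2), Mul(Rational(-23, 4), Pow(2, Rational(1, 2)))), 814), Rational(1, 2)), -1)) = Mul(4076, Pow(Pow(Add(Rational(2845, 2), Mul(Rational(-23, 4), Pow(2, Rational(1, 2)))), Rational(1, 2)), -1)) = Mul(4076, Pow(Add(Rational(2845, 2), Mul(Rational(-23, 4), Pow(2, Rational(1, 2)))), Rational(-1, 2)))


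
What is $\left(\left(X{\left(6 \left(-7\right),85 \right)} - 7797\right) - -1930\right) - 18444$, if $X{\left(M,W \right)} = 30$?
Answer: $-24281$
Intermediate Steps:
$\left(\left(X{\left(6 \left(-7\right),85 \right)} - 7797\right) - -1930\right) - 18444 = \left(\left(30 - 7797\right) - -1930\right) - 18444 = \left(-7767 + 1930\right) - 18444 = -5837 - 18444 = -24281$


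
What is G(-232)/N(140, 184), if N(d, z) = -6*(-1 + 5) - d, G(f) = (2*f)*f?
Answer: -26912/41 ≈ -656.39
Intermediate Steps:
G(f) = 2*f²
N(d, z) = -24 - d (N(d, z) = -6*4 - d = -24 - d)
G(-232)/N(140, 184) = (2*(-232)²)/(-24 - 1*140) = (2*53824)/(-24 - 140) = 107648/(-164) = 107648*(-1/164) = -26912/41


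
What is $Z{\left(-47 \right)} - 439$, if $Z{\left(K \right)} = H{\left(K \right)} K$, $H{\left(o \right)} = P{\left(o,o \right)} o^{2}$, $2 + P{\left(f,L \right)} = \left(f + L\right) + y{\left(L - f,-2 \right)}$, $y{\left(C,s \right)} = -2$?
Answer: $10174215$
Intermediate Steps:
$P{\left(f,L \right)} = -4 + L + f$ ($P{\left(f,L \right)} = -2 - \left(2 - L - f\right) = -2 + \left(-2 + L + f\right) = -4 + L + f$)
$H{\left(o \right)} = o^{2} \left(-4 + 2 o\right)$ ($H{\left(o \right)} = \left(-4 + o + o\right) o^{2} = \left(-4 + 2 o\right) o^{2} = o^{2} \left(-4 + 2 o\right)$)
$Z{\left(K \right)} = 2 K^{3} \left(-2 + K\right)$ ($Z{\left(K \right)} = 2 K^{2} \left(-2 + K\right) K = 2 K^{3} \left(-2 + K\right)$)
$Z{\left(-47 \right)} - 439 = 2 \left(-47\right)^{3} \left(-2 - 47\right) - 439 = 2 \left(-103823\right) \left(-49\right) - 439 = 10174654 - 439 = 10174215$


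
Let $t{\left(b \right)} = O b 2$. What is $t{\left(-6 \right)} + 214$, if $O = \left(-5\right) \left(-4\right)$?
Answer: $-26$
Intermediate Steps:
$O = 20$
$t{\left(b \right)} = 40 b$ ($t{\left(b \right)} = 20 b 2 = 40 b$)
$t{\left(-6 \right)} + 214 = 40 \left(-6\right) + 214 = -240 + 214 = -26$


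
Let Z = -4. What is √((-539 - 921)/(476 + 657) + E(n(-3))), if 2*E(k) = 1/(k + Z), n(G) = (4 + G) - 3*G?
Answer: I*√55699413/6798 ≈ 1.0979*I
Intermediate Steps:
n(G) = 4 - 2*G
E(k) = 1/(2*(-4 + k)) (E(k) = 1/(2*(k - 4)) = 1/(2*(-4 + k)))
√((-539 - 921)/(476 + 657) + E(n(-3))) = √((-539 - 921)/(476 + 657) + 1/(2*(-4 + (4 - 2*(-3))))) = √(-1460/1133 + 1/(2*(-4 + (4 + 6)))) = √(-1460*1/1133 + 1/(2*(-4 + 10))) = √(-1460/1133 + (½)/6) = √(-1460/1133 + (½)*(⅙)) = √(-1460/1133 + 1/12) = √(-16387/13596) = I*√55699413/6798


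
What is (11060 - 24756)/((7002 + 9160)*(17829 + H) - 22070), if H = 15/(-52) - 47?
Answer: -356096/7471514749 ≈ -4.7660e-5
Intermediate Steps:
H = -2459/52 (H = 15*(-1/52) - 47 = -15/52 - 47 = -2459/52 ≈ -47.288)
(11060 - 24756)/((7002 + 9160)*(17829 + H) - 22070) = (11060 - 24756)/((7002 + 9160)*(17829 - 2459/52) - 22070) = -13696/(16162*(924649/52) - 22070) = -13696/(7472088569/26 - 22070) = -13696/7471514749/26 = -13696*26/7471514749 = -356096/7471514749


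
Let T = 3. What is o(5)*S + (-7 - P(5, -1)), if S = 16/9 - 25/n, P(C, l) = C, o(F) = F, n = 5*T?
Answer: -103/9 ≈ -11.444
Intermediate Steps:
n = 15 (n = 5*3 = 15)
S = 1/9 (S = 16/9 - 25/15 = 16*(1/9) - 25*1/15 = 16/9 - 5/3 = 1/9 ≈ 0.11111)
o(5)*S + (-7 - P(5, -1)) = 5*(1/9) + (-7 - 1*5) = 5/9 + (-7 - 5) = 5/9 - 12 = -103/9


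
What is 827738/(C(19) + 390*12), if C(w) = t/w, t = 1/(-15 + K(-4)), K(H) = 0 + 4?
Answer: 172997242/978119 ≈ 176.87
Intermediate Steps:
K(H) = 4
t = -1/11 (t = 1/(-15 + 4) = 1/(-11) = -1/11 ≈ -0.090909)
C(w) = -1/(11*w)
827738/(C(19) + 390*12) = 827738/(-1/11/19 + 390*12) = 827738/(-1/11*1/19 + 4680) = 827738/(-1/209 + 4680) = 827738/(978119/209) = 827738*(209/978119) = 172997242/978119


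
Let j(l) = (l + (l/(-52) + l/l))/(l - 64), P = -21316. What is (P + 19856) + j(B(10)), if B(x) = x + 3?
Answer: -297895/204 ≈ -1460.3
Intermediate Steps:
B(x) = 3 + x
j(l) = (1 + 51*l/52)/(-64 + l) (j(l) = (l + (l*(-1/52) + 1))/(-64 + l) = (l + (-l/52 + 1))/(-64 + l) = (l + (1 - l/52))/(-64 + l) = (1 + 51*l/52)/(-64 + l))
(P + 19856) + j(B(10)) = (-21316 + 19856) + (52 + 51*(3 + 10))/(52*(-64 + (3 + 10))) = -1460 + (52 + 51*13)/(52*(-64 + 13)) = -1460 + (1/52)*(52 + 663)/(-51) = -1460 + (1/52)*(-1/51)*715 = -1460 - 55/204 = -297895/204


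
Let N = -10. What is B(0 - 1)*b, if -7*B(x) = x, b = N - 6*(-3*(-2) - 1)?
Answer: -40/7 ≈ -5.7143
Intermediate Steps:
b = -40 (b = -10 - 6*(-3*(-2) - 1) = -10 - 6*(6 - 1) = -10 - 6*5 = -10 - 30 = -40)
B(x) = -x/7
B(0 - 1)*b = -(0 - 1)/7*(-40) = -⅐*(-1)*(-40) = (⅐)*(-40) = -40/7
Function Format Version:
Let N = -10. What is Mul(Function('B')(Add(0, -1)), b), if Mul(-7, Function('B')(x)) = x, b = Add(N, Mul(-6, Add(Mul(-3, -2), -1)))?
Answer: Rational(-40, 7) ≈ -5.7143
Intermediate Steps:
b = -40 (b = Add(-10, Mul(-6, Add(Mul(-3, -2), -1))) = Add(-10, Mul(-6, Add(6, -1))) = Add(-10, Mul(-6, 5)) = Add(-10, -30) = -40)
Function('B')(x) = Mul(Rational(-1, 7), x)
Mul(Function('B')(Add(0, -1)), b) = Mul(Mul(Rational(-1, 7), Add(0, -1)), -40) = Mul(Mul(Rational(-1, 7), -1), -40) = Mul(Rational(1, 7), -40) = Rational(-40, 7)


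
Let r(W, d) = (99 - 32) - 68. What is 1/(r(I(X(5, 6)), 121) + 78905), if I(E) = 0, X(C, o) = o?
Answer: 1/78904 ≈ 1.2674e-5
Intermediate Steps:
r(W, d) = -1 (r(W, d) = 67 - 68 = -1)
1/(r(I(X(5, 6)), 121) + 78905) = 1/(-1 + 78905) = 1/78904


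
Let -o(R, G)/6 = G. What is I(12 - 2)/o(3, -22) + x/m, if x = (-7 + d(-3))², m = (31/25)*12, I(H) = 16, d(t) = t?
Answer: 2333/341 ≈ 6.8416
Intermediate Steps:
o(R, G) = -6*G
m = 372/25 (m = (31*(1/25))*12 = (31/25)*12 = 372/25 ≈ 14.880)
x = 100 (x = (-7 - 3)² = (-10)² = 100)
I(12 - 2)/o(3, -22) + x/m = 16/((-6*(-22))) + 100/(372/25) = 16/132 + 100*(25/372) = 16*(1/132) + 625/93 = 4/33 + 625/93 = 2333/341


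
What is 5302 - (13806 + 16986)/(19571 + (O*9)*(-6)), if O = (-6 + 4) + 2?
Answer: 103734650/19571 ≈ 5300.4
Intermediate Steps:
O = 0 (O = -2 + 2 = 0)
5302 - (13806 + 16986)/(19571 + (O*9)*(-6)) = 5302 - (13806 + 16986)/(19571 + (0*9)*(-6)) = 5302 - 30792/(19571 + 0*(-6)) = 5302 - 30792/(19571 + 0) = 5302 - 30792/19571 = 103734650/19571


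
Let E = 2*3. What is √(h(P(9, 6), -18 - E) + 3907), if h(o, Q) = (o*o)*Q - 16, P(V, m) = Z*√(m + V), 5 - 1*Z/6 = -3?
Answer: I*√825549 ≈ 908.6*I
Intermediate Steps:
Z = 48 (Z = 30 - 6*(-3) = 30 + 18 = 48)
E = 6
P(V, m) = 48*√(V + m) (P(V, m) = 48*√(m + V) = 48*√(V + m))
h(o, Q) = -16 + Q*o² (h(o, Q) = o²*Q - 16 = Q*o² - 16 = -16 + Q*o²)
√(h(P(9, 6), -18 - E) + 3907) = √((-16 + (-18 - 1*6)*(48*√(9 + 6))²) + 3907) = √((-16 + (-18 - 6)*(48*√15)²) + 3907) = √((-16 - 24*34560) + 3907) = √((-16 - 829440) + 3907) = √(-829456 + 3907) = √(-825549) = I*√825549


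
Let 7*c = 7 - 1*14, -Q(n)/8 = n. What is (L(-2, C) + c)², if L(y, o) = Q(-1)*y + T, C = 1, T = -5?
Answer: 484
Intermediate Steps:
Q(n) = -8*n
c = -1 (c = (7 - 1*14)/7 = (7 - 14)/7 = (⅐)*(-7) = -1)
L(y, o) = -5 + 8*y (L(y, o) = (-8*(-1))*y - 5 = 8*y - 5 = -5 + 8*y)
(L(-2, C) + c)² = ((-5 + 8*(-2)) - 1)² = ((-5 - 16) - 1)² = (-21 - 1)² = (-22)² = 484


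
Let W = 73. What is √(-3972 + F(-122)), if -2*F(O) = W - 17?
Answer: 20*I*√10 ≈ 63.246*I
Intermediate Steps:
F(O) = -28 (F(O) = -(73 - 17)/2 = -½*56 = -28)
√(-3972 + F(-122)) = √(-3972 - 28) = √(-4000) = 20*I*√10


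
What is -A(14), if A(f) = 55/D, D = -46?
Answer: 55/46 ≈ 1.1957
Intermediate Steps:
A(f) = -55/46 (A(f) = 55/(-46) = 55*(-1/46) = -55/46)
-A(14) = -1*(-55/46) = 55/46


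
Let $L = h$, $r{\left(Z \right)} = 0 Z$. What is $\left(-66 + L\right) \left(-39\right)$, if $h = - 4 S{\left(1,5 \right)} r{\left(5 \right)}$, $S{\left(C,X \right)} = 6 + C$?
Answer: $2574$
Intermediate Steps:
$r{\left(Z \right)} = 0$
$h = 0$ ($h = - 4 \left(6 + 1\right) 0 = \left(-4\right) 7 \cdot 0 = \left(-28\right) 0 = 0$)
$L = 0$
$\left(-66 + L\right) \left(-39\right) = \left(-66 + 0\right) \left(-39\right) = \left(-66\right) \left(-39\right) = 2574$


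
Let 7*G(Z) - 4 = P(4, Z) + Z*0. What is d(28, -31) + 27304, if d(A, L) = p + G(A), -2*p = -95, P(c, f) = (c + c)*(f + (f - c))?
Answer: 54823/2 ≈ 27412.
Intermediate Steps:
P(c, f) = 2*c*(-c + 2*f) (P(c, f) = (2*c)*(-c + 2*f) = 2*c*(-c + 2*f))
G(Z) = -4 + 16*Z/7 (G(Z) = 4/7 + (2*4*(-1*4 + 2*Z) + Z*0)/7 = 4/7 + (2*4*(-4 + 2*Z) + 0)/7 = 4/7 + ((-32 + 16*Z) + 0)/7 = 4/7 + (-32 + 16*Z)/7 = 4/7 + (-32/7 + 16*Z/7) = -4 + 16*Z/7)
p = 95/2 (p = -1/2*(-95) = 95/2 ≈ 47.500)
d(A, L) = 87/2 + 16*A/7 (d(A, L) = 95/2 + (-4 + 16*A/7) = 87/2 + 16*A/7)
d(28, -31) + 27304 = (87/2 + (16/7)*28) + 27304 = (87/2 + 64) + 27304 = 215/2 + 27304 = 54823/2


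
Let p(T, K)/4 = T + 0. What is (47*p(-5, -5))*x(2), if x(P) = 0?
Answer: 0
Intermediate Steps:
p(T, K) = 4*T (p(T, K) = 4*(T + 0) = 4*T)
(47*p(-5, -5))*x(2) = (47*(4*(-5)))*0 = (47*(-20))*0 = -940*0 = 0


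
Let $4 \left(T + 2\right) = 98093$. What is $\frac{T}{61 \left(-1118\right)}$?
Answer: $- \frac{7545}{20984} \approx -0.35956$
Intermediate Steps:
$T = \frac{98085}{4}$ ($T = -2 + \frac{1}{4} \cdot 98093 = -2 + \frac{98093}{4} = \frac{98085}{4} \approx 24521.0$)
$\frac{T}{61 \left(-1118\right)} = \frac{98085}{4 \cdot 61 \left(-1118\right)} = \frac{98085}{4 \left(-68198\right)} = \frac{98085}{4} \left(- \frac{1}{68198}\right) = - \frac{7545}{20984}$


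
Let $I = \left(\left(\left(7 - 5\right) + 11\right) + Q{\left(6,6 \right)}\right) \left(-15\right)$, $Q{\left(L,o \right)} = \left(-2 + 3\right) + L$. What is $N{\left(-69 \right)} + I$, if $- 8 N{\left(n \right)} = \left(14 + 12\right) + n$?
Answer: $- \frac{2357}{8} \approx -294.63$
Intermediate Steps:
$N{\left(n \right)} = - \frac{13}{4} - \frac{n}{8}$ ($N{\left(n \right)} = - \frac{\left(14 + 12\right) + n}{8} = - \frac{26 + n}{8} = - \frac{13}{4} - \frac{n}{8}$)
$Q{\left(L,o \right)} = 1 + L$
$I = -300$ ($I = \left(\left(\left(7 - 5\right) + 11\right) + \left(1 + 6\right)\right) \left(-15\right) = \left(\left(2 + 11\right) + 7\right) \left(-15\right) = \left(13 + 7\right) \left(-15\right) = 20 \left(-15\right) = -300$)
$N{\left(-69 \right)} + I = \left(- \frac{13}{4} - - \frac{69}{8}\right) - 300 = \left(- \frac{13}{4} + \frac{69}{8}\right) - 300 = \frac{43}{8} - 300 = - \frac{2357}{8}$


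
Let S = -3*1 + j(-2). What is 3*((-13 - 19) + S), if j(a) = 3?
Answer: -96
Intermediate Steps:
S = 0 (S = -3*1 + 3 = -3 + 3 = 0)
3*((-13 - 19) + S) = 3*((-13 - 19) + 0) = 3*(-32 + 0) = 3*(-32) = -96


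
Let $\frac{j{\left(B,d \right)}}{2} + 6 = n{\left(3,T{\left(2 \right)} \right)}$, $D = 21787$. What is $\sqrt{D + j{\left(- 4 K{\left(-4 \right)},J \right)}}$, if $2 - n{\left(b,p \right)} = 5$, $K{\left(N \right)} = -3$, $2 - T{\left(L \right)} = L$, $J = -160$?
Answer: $\sqrt{21769} \approx 147.54$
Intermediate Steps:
$T{\left(L \right)} = 2 - L$
$n{\left(b,p \right)} = -3$ ($n{\left(b,p \right)} = 2 - 5 = -3$)
$j{\left(B,d \right)} = -18$ ($j{\left(B,d \right)} = -12 + 2 \left(-3\right) = -12 - 6 = -18$)
$\sqrt{D + j{\left(- 4 K{\left(-4 \right)},J \right)}} = \sqrt{21787 - 18} = \sqrt{21769}$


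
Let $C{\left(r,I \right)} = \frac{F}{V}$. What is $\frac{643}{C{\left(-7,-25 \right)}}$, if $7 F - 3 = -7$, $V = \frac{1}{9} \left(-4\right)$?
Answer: $\frac{4501}{9} \approx 500.11$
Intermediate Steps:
$V = - \frac{4}{9}$ ($V = \frac{1}{9} \left(-4\right) = - \frac{4}{9} \approx -0.44444$)
$F = - \frac{4}{7}$ ($F = \frac{3}{7} + \frac{1}{7} \left(-7\right) = \frac{3}{7} - 1 = - \frac{4}{7} \approx -0.57143$)
$C{\left(r,I \right)} = \frac{9}{7}$ ($C{\left(r,I \right)} = - \frac{4}{7 \left(- \frac{4}{9}\right)} = \left(- \frac{4}{7}\right) \left(- \frac{9}{4}\right) = \frac{9}{7}$)
$\frac{643}{C{\left(-7,-25 \right)}} = \frac{643}{\frac{9}{7}} = 643 \cdot \frac{7}{9} = \frac{4501}{9}$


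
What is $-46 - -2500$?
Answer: $2454$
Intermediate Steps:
$-46 - -2500 = -46 + 2500 = 2454$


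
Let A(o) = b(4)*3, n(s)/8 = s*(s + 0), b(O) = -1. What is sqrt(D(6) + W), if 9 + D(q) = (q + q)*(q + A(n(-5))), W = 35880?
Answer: sqrt(35907) ≈ 189.49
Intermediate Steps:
n(s) = 8*s**2 (n(s) = 8*(s*(s + 0)) = 8*(s*s) = 8*s**2)
A(o) = -3 (A(o) = -1*3 = -3)
D(q) = -9 + 2*q*(-3 + q) (D(q) = -9 + (q + q)*(q - 3) = -9 + (2*q)*(-3 + q) = -9 + 2*q*(-3 + q))
sqrt(D(6) + W) = sqrt((-9 - 6*6 + 2*6**2) + 35880) = sqrt((-9 - 36 + 2*36) + 35880) = sqrt((-9 - 36 + 72) + 35880) = sqrt(27 + 35880) = sqrt(35907)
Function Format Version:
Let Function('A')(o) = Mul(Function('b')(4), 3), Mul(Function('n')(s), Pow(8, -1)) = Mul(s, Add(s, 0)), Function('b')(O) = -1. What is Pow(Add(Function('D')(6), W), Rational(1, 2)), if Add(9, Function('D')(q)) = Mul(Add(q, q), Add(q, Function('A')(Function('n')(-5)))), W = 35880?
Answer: Pow(35907, Rational(1, 2)) ≈ 189.49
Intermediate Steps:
Function('n')(s) = Mul(8, Pow(s, 2)) (Function('n')(s) = Mul(8, Mul(s, Add(s, 0))) = Mul(8, Mul(s, s)) = Mul(8, Pow(s, 2)))
Function('A')(o) = -3 (Function('A')(o) = Mul(-1, 3) = -3)
Function('D')(q) = Add(-9, Mul(2, q, Add(-3, q))) (Function('D')(q) = Add(-9, Mul(Add(q, q), Add(q, -3))) = Add(-9, Mul(Mul(2, q), Add(-3, q))) = Add(-9, Mul(2, q, Add(-3, q))))
Pow(Add(Function('D')(6), W), Rational(1, 2)) = Pow(Add(Add(-9, Mul(-6, 6), Mul(2, Pow(6, 2))), 35880), Rational(1, 2)) = Pow(Add(Add(-9, -36, Mul(2, 36)), 35880), Rational(1, 2)) = Pow(Add(Add(-9, -36, 72), 35880), Rational(1, 2)) = Pow(Add(27, 35880), Rational(1, 2)) = Pow(35907, Rational(1, 2))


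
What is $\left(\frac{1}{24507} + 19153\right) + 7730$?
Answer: $\frac{658821682}{24507} \approx 26883.0$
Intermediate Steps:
$\left(\frac{1}{24507} + 19153\right) + 7730 = \frac{469382572}{24507} + 7730 = \frac{658821682}{24507}$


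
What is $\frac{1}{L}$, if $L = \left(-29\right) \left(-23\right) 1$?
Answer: $\frac{1}{667} \approx 0.0014993$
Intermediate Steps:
$L = 667$ ($L = 667 \cdot 1 = 667$)
$\frac{1}{L} = \frac{1}{667}$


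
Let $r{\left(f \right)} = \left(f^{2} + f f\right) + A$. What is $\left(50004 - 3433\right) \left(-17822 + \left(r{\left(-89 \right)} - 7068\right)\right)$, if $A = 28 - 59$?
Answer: $-422818109$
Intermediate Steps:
$A = -31$ ($A = 28 - 59 = -31$)
$r{\left(f \right)} = -31 + 2 f^{2}$ ($r{\left(f \right)} = \left(f^{2} + f f\right) - 31 = \left(f^{2} + f^{2}\right) - 31 = 2 f^{2} - 31 = -31 + 2 f^{2}$)
$\left(50004 - 3433\right) \left(-17822 + \left(r{\left(-89 \right)} - 7068\right)\right) = \left(50004 - 3433\right) \left(-17822 - \left(7099 - 15842\right)\right) = 46571 \left(-17822 + \left(\left(-31 + 2 \cdot 7921\right) - 7068\right)\right) = 46571 \left(-17822 + \left(\left(-31 + 15842\right) - 7068\right)\right) = 46571 \left(-17822 + \left(15811 - 7068\right)\right) = 46571 \left(-17822 + 8743\right) = 46571 \left(-9079\right) = -422818109$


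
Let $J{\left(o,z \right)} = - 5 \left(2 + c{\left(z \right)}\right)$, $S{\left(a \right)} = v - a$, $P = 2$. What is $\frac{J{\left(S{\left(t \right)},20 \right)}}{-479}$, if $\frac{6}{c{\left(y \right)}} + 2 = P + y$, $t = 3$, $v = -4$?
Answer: $\frac{23}{958} \approx 0.024008$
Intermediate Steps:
$S{\left(a \right)} = -4 - a$
$c{\left(y \right)} = \frac{6}{y}$ ($c{\left(y \right)} = \frac{6}{-2 + \left(2 + y\right)} = \frac{6}{y}$)
$J{\left(o,z \right)} = -10 - \frac{30}{z}$ ($J{\left(o,z \right)} = - 5 \left(2 + \frac{6}{z}\right) = -10 - \frac{30}{z}$)
$\frac{J{\left(S{\left(t \right)},20 \right)}}{-479} = \frac{-10 - \frac{30}{20}}{-479} = \left(-10 - \frac{3}{2}\right) \left(- \frac{1}{479}\right) = \left(- \frac{23}{2}\right) \left(- \frac{1}{479}\right) = \frac{23}{958}$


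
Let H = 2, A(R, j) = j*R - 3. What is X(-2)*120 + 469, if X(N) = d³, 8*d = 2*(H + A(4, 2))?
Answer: 8897/8 ≈ 1112.1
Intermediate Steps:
A(R, j) = -3 + R*j (A(R, j) = R*j - 3 = -3 + R*j)
d = 7/4 (d = (2*(2 + (-3 + 4*2)))/8 = (2*(2 + (-3 + 8)))/8 = (2*(2 + 5))/8 = (2*7)/8 = (⅛)*14 = 7/4 ≈ 1.7500)
X(N) = 343/64 (X(N) = (7/4)³ = 343/64)
X(-2)*120 + 469 = (343/64)*120 + 469 = 5145/8 + 469 = 8897/8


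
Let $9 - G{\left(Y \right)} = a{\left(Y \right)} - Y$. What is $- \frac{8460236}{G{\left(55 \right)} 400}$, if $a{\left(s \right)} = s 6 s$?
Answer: $\frac{2115059}{1808600} \approx 1.1694$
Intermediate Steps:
$a{\left(s \right)} = 6 s^{2}$ ($a{\left(s \right)} = 6 s s = 6 s^{2}$)
$G{\left(Y \right)} = 9 + Y - 6 Y^{2}$ ($G{\left(Y \right)} = 9 - \left(6 Y^{2} - Y\right) = 9 - \left(- Y + 6 Y^{2}\right) = 9 + Y - 6 Y^{2}$)
$- \frac{8460236}{G{\left(55 \right)} 400} = - \frac{8460236}{\left(9 + 55 - 6 \cdot 55^{2}\right) 400} = - \frac{8460236}{\left(9 + 55 - 18150\right) 400} = - \frac{8460236}{\left(-18086\right) 400} = - \frac{8460236}{-7234400} = \left(-8460236\right) \left(- \frac{1}{7234400}\right) = \frac{2115059}{1808600}$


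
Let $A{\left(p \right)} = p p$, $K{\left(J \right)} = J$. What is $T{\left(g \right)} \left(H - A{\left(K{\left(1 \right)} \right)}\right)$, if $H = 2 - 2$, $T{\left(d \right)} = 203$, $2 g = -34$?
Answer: $-203$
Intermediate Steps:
$A{\left(p \right)} = p^{2}$
$g = -17$ ($g = \frac{1}{2} \left(-34\right) = -17$)
$H = 0$
$T{\left(g \right)} \left(H - A{\left(K{\left(1 \right)} \right)}\right) = 203 \left(0 - 1^{2}\right) = 203 \left(0 - 1\right) = 203 \left(-1\right) = -203$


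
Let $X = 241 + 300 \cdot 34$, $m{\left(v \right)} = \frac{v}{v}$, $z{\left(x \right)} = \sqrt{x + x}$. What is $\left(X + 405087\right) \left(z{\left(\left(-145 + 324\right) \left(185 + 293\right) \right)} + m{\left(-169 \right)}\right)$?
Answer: $415528 + 831056 \sqrt{42781} \approx 1.7231 \cdot 10^{8}$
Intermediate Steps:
$z{\left(x \right)} = \sqrt{2} \sqrt{x}$ ($z{\left(x \right)} = \sqrt{2 x} = \sqrt{2} \sqrt{x}$)
$m{\left(v \right)} = 1$
$X = 10441$ ($X = 241 + 10200 = 10441$)
$\left(X + 405087\right) \left(z{\left(\left(-145 + 324\right) \left(185 + 293\right) \right)} + m{\left(-169 \right)}\right) = \left(10441 + 405087\right) \left(\sqrt{2} \sqrt{\left(-145 + 324\right) \left(185 + 293\right)} + 1\right) = 415528 \left(\sqrt{2} \sqrt{179 \cdot 478} + 1\right) = 415528 \left(\sqrt{2} \sqrt{85562} + 1\right) = 415528 \left(2 \sqrt{42781} + 1\right) = 415528 \left(1 + 2 \sqrt{42781}\right) = 415528 + 831056 \sqrt{42781}$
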